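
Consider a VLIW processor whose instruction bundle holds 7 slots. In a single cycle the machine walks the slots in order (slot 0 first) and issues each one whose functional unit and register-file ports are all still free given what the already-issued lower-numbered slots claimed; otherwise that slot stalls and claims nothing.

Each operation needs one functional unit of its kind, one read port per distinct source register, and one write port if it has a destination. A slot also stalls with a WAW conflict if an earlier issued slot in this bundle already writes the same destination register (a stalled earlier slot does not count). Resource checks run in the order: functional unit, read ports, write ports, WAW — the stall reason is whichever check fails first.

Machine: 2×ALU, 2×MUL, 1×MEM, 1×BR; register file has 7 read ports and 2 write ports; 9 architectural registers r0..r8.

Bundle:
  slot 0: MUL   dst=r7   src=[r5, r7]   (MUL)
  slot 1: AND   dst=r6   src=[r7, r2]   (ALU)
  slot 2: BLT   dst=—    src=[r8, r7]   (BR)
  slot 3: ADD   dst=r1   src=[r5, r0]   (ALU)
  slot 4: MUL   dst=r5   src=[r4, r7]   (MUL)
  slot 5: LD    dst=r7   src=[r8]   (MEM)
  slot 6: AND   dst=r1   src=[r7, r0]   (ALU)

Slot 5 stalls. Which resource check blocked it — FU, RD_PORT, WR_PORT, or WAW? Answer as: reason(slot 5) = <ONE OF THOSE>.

slot 0 (MUL): ISSUE — free A2,Mu1,Ld1,B1 rp5 wp1
slot 1 (ALU): ISSUE — free A1,Mu1,Ld1,B1 rp3 wp0
slot 2 (BR): ISSUE — free A1,Mu1,Ld1,B0 rp1 wp0
slot 3 (ALU): stall RD_PORT — free A1,Mu1,Ld1,B0 rp1 wp0
slot 4 (MUL): stall RD_PORT — free A1,Mu1,Ld1,B0 rp1 wp0
slot 5 (MEM): stall WR_PORT — free A1,Mu1,Ld1,B0 rp1 wp0
slot 6 (ALU): stall RD_PORT — free A1,Mu1,Ld1,B0 rp1 wp0

reason(slot 5) = WR_PORT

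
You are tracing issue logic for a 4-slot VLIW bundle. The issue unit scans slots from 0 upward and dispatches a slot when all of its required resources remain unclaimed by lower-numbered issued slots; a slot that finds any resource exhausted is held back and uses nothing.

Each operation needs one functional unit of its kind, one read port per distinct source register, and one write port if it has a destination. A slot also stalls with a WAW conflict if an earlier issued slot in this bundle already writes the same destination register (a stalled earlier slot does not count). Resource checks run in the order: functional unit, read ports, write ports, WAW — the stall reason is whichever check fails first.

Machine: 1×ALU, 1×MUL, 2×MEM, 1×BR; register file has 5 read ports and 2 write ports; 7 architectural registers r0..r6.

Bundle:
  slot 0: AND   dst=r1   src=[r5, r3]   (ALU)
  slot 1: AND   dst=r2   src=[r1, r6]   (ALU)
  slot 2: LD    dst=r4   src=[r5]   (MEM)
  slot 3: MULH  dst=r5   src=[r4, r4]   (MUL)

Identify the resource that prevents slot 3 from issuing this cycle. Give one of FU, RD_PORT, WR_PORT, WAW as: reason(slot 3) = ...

reason(slot 3) = WR_PORT

slot 0 (ALU): ISSUE — free A0,Mu1,Ld2,B1 rp3 wp1
slot 1 (ALU): stall FU — free A0,Mu1,Ld2,B1 rp3 wp1
slot 2 (MEM): ISSUE — free A0,Mu1,Ld1,B1 rp2 wp0
slot 3 (MUL): stall WR_PORT — free A0,Mu1,Ld1,B1 rp2 wp0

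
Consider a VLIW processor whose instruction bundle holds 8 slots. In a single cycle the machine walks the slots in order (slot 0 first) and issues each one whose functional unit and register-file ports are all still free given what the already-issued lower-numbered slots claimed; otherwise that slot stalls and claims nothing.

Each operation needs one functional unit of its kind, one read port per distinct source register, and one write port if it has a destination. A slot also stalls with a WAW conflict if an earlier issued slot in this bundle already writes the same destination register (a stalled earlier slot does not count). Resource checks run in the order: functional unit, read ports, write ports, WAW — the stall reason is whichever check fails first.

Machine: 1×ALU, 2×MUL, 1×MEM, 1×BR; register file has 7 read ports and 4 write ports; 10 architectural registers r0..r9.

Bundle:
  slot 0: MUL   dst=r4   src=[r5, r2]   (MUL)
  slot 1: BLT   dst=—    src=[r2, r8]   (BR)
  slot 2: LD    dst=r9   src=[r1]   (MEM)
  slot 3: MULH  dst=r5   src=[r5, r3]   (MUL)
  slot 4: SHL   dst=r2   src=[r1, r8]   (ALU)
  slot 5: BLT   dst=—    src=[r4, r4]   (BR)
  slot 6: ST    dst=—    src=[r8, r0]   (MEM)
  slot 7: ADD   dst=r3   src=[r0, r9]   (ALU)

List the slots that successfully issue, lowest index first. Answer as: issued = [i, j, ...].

slot 0 (MUL): ISSUE — free A1,Mu1,Ld1,B1 rp5 wp3
slot 1 (BR): ISSUE — free A1,Mu1,Ld1,B0 rp3 wp3
slot 2 (MEM): ISSUE — free A1,Mu1,Ld0,B0 rp2 wp2
slot 3 (MUL): ISSUE — free A1,Mu0,Ld0,B0 rp0 wp1
slot 4 (ALU): stall RD_PORT — free A1,Mu0,Ld0,B0 rp0 wp1
slot 5 (BR): stall FU — free A1,Mu0,Ld0,B0 rp0 wp1
slot 6 (MEM): stall FU — free A1,Mu0,Ld0,B0 rp0 wp1
slot 7 (ALU): stall RD_PORT — free A1,Mu0,Ld0,B0 rp0 wp1

issued = [0, 1, 2, 3]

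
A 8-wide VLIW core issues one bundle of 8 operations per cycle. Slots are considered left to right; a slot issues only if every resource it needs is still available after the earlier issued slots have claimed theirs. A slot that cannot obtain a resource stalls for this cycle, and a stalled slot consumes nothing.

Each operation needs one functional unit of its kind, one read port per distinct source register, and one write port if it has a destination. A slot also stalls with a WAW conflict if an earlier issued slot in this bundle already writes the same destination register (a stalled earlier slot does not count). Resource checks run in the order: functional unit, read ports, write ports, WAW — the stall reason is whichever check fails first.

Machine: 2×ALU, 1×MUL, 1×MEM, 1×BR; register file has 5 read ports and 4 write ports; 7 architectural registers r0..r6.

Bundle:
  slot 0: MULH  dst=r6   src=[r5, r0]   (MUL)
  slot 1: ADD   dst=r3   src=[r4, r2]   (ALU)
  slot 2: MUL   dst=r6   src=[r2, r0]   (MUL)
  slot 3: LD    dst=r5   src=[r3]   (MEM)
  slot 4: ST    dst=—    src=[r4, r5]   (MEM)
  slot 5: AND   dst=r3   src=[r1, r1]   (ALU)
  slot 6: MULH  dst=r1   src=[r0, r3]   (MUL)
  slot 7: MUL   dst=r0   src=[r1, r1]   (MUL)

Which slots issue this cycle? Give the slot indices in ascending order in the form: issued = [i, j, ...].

issued = [0, 1, 3]

  0. MUL→r6 ⇒ go  {2A/0Mu/1Ld/1B | 3r 3w}
  1. ALU→r3 ⇒ go  {1A/0Mu/1Ld/1B | 1r 2w}
  2. MUL→r6 ⇒ no(FU)  {1A/0Mu/1Ld/1B | 1r 2w}
  3. MEM→r5 ⇒ go  {1A/0Mu/0Ld/1B | 0r 1w}
  4. MEM ⇒ no(FU)  {1A/0Mu/0Ld/1B | 0r 1w}
  5. ALU→r3 ⇒ no(RD_PORT)  {1A/0Mu/0Ld/1B | 0r 1w}
  6. MUL→r1 ⇒ no(FU)  {1A/0Mu/0Ld/1B | 0r 1w}
  7. MUL→r0 ⇒ no(FU)  {1A/0Mu/0Ld/1B | 0r 1w}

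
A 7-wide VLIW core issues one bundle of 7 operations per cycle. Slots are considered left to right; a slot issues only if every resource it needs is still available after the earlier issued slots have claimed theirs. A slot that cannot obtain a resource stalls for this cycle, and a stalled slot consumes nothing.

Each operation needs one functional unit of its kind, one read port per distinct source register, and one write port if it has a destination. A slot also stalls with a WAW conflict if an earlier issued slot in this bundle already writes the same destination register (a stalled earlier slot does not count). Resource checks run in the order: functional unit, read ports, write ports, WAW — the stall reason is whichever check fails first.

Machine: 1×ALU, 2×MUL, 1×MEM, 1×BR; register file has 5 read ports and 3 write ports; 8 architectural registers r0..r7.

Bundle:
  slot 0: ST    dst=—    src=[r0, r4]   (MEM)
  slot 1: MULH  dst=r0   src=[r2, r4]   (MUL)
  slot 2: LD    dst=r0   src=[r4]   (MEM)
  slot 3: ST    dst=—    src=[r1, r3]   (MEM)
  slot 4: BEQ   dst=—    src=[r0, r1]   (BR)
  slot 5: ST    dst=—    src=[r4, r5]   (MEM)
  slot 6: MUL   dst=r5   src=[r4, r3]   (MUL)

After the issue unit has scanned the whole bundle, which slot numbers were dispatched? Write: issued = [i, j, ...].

#0 MEM src=r0,r4 dispatched  <A:1 Mu:2 Ld:0 B:1 rd:3 wr:3>
#1 MUL src=r2,r4 dispatched  <A:1 Mu:1 Ld:0 B:1 rd:1 wr:2>
#2 MEM src=r4 held:FU  <A:1 Mu:1 Ld:0 B:1 rd:1 wr:2>
#3 MEM src=r1,r3 held:FU  <A:1 Mu:1 Ld:0 B:1 rd:1 wr:2>
#4 BR src=r0,r1 held:RD_PORT  <A:1 Mu:1 Ld:0 B:1 rd:1 wr:2>
#5 MEM src=r4,r5 held:FU  <A:1 Mu:1 Ld:0 B:1 rd:1 wr:2>
#6 MUL src=r4,r3 held:RD_PORT  <A:1 Mu:1 Ld:0 B:1 rd:1 wr:2>

issued = [0, 1]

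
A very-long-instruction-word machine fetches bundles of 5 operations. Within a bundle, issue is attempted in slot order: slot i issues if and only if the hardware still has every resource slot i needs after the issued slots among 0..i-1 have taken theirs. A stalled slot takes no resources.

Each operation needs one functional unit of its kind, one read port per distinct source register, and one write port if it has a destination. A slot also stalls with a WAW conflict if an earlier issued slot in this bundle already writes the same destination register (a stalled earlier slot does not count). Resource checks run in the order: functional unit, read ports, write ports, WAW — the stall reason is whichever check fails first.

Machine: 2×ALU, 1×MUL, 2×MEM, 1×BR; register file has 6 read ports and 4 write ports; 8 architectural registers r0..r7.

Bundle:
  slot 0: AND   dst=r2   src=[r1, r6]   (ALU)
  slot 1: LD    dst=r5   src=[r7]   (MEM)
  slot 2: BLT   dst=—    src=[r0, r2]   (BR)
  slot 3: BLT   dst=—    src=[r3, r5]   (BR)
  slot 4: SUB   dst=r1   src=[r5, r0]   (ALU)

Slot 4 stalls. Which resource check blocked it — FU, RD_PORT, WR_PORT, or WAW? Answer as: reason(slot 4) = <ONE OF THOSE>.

reason(slot 4) = RD_PORT

slot 0 (ALU): ISSUE — free A1,Mu1,Ld2,B1 rp4 wp3
slot 1 (MEM): ISSUE — free A1,Mu1,Ld1,B1 rp3 wp2
slot 2 (BR): ISSUE — free A1,Mu1,Ld1,B0 rp1 wp2
slot 3 (BR): stall FU — free A1,Mu1,Ld1,B0 rp1 wp2
slot 4 (ALU): stall RD_PORT — free A1,Mu1,Ld1,B0 rp1 wp2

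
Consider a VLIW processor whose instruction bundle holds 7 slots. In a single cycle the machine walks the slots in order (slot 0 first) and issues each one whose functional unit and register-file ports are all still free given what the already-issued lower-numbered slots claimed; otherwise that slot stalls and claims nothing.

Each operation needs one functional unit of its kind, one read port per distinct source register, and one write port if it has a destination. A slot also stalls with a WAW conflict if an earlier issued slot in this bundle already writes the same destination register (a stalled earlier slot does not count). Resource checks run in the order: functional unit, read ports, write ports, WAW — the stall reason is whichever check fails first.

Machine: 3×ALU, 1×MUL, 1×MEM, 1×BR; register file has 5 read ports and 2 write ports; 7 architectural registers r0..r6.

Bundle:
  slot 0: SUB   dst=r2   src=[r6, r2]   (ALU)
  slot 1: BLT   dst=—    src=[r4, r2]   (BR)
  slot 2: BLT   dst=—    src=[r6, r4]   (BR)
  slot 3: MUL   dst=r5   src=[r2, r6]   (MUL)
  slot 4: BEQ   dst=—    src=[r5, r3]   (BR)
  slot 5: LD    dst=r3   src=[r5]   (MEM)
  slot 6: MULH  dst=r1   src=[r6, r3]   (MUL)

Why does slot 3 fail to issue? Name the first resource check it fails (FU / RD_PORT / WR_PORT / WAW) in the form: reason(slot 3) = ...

reason(slot 3) = RD_PORT

(0) want 1×ALU +2rd +1wr — yes → AL2|MU1|ME1|BR1|rd3|wr1
(1) want 1×BR +2rd +0wr — yes → AL2|MU1|ME1|BR0|rd1|wr1
(2) want 1×BR +2rd +0wr — FU → AL2|MU1|ME1|BR0|rd1|wr1
(3) want 1×MUL +2rd +1wr — RD_PORT → AL2|MU1|ME1|BR0|rd1|wr1
(4) want 1×BR +2rd +0wr — FU → AL2|MU1|ME1|BR0|rd1|wr1
(5) want 1×MEM +1rd +1wr — yes → AL2|MU1|ME0|BR0|rd0|wr0
(6) want 1×MUL +2rd +1wr — RD_PORT → AL2|MU1|ME0|BR0|rd0|wr0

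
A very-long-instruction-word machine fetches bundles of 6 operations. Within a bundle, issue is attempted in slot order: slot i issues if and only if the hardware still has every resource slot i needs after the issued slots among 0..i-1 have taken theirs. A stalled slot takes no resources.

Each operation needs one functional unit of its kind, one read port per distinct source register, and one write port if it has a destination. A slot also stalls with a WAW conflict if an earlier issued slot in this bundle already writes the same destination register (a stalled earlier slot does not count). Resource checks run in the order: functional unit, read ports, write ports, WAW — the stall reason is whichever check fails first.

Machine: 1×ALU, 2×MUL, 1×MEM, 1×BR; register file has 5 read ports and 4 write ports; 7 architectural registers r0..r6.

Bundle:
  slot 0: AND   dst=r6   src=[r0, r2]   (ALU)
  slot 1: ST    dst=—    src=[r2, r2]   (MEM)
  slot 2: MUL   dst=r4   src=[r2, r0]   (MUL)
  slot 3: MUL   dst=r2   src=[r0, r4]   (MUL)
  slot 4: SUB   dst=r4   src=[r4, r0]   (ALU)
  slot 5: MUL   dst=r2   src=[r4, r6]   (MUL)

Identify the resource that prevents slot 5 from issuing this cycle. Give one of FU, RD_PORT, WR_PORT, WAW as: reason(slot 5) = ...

(0) want 1×ALU +2rd +1wr — yes → AL0|MU2|ME1|BR1|rd3|wr3
(1) want 1×MEM +1rd +0wr — yes → AL0|MU2|ME0|BR1|rd2|wr3
(2) want 1×MUL +2rd +1wr — yes → AL0|MU1|ME0|BR1|rd0|wr2
(3) want 1×MUL +2rd +1wr — RD_PORT → AL0|MU1|ME0|BR1|rd0|wr2
(4) want 1×ALU +2rd +1wr — FU → AL0|MU1|ME0|BR1|rd0|wr2
(5) want 1×MUL +2rd +1wr — RD_PORT → AL0|MU1|ME0|BR1|rd0|wr2

reason(slot 5) = RD_PORT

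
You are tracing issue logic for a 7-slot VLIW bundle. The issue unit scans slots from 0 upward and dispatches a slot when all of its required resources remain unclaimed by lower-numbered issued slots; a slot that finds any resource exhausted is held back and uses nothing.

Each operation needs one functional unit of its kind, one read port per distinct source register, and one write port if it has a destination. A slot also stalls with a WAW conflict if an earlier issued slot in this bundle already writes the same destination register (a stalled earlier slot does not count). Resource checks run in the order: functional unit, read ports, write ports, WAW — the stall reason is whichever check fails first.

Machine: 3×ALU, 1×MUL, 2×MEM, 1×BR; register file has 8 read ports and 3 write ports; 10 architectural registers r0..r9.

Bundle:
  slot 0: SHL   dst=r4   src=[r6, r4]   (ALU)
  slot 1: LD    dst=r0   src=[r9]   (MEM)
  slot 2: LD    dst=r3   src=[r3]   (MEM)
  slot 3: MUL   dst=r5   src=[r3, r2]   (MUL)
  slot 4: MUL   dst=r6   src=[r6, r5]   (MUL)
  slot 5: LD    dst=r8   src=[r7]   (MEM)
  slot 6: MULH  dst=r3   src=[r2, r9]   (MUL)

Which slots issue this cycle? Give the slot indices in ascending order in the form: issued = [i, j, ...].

(0) want 1×ALU +2rd +1wr — yes → AL2|MU1|ME2|BR1|rd6|wr2
(1) want 1×MEM +1rd +1wr — yes → AL2|MU1|ME1|BR1|rd5|wr1
(2) want 1×MEM +1rd +1wr — yes → AL2|MU1|ME0|BR1|rd4|wr0
(3) want 1×MUL +2rd +1wr — WR_PORT → AL2|MU1|ME0|BR1|rd4|wr0
(4) want 1×MUL +2rd +1wr — WR_PORT → AL2|MU1|ME0|BR1|rd4|wr0
(5) want 1×MEM +1rd +1wr — FU → AL2|MU1|ME0|BR1|rd4|wr0
(6) want 1×MUL +2rd +1wr — WR_PORT → AL2|MU1|ME0|BR1|rd4|wr0

issued = [0, 1, 2]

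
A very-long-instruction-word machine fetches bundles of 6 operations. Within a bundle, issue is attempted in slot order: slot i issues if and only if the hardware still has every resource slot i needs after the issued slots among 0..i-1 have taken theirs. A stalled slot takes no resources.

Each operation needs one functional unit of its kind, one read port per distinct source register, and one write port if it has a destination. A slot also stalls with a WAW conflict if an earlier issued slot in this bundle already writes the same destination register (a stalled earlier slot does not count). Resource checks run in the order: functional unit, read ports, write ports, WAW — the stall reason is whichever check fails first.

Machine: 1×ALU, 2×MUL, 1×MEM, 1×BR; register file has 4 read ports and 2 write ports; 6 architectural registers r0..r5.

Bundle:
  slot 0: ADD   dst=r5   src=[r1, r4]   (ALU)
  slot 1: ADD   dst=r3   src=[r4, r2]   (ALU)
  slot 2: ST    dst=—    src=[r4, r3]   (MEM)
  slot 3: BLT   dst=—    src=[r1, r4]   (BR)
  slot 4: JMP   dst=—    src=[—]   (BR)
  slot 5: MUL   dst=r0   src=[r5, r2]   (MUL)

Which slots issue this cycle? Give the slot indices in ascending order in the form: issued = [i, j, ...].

slot 0 (ALU): ISSUE — free A0,Mu2,Ld1,B1 rp2 wp1
slot 1 (ALU): stall FU — free A0,Mu2,Ld1,B1 rp2 wp1
slot 2 (MEM): ISSUE — free A0,Mu2,Ld0,B1 rp0 wp1
slot 3 (BR): stall RD_PORT — free A0,Mu2,Ld0,B1 rp0 wp1
slot 4 (BR): ISSUE — free A0,Mu2,Ld0,B0 rp0 wp1
slot 5 (MUL): stall RD_PORT — free A0,Mu2,Ld0,B0 rp0 wp1

issued = [0, 2, 4]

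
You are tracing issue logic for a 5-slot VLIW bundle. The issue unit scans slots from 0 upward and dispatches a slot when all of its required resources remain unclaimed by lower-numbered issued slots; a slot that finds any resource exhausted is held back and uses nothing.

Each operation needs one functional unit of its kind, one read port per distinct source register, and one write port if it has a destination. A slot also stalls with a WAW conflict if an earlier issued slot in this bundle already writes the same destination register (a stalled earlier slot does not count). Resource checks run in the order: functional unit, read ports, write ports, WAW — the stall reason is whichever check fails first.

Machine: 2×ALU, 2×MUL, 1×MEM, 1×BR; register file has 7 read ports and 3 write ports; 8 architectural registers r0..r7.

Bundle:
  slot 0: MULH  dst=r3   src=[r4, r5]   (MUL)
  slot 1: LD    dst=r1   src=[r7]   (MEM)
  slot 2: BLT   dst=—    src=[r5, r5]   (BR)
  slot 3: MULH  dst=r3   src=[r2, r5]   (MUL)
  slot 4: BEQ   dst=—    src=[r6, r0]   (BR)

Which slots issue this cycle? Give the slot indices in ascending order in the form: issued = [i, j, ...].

issued = [0, 1, 2]

[0] MUL needs rd=2 wr=1: ok; after: ALU=2 MUL=1 MEM=1 BR=1, R=5, W=2
[1] MEM needs rd=1 wr=1: ok; after: ALU=2 MUL=1 MEM=0 BR=1, R=4, W=1
[2] BR needs rd=1 wr=0: ok; after: ALU=2 MUL=1 MEM=0 BR=0, R=3, W=1
[3] MUL needs rd=2 wr=1: WAW; after: ALU=2 MUL=1 MEM=0 BR=0, R=3, W=1
[4] BR needs rd=2 wr=0: FU; after: ALU=2 MUL=1 MEM=0 BR=0, R=3, W=1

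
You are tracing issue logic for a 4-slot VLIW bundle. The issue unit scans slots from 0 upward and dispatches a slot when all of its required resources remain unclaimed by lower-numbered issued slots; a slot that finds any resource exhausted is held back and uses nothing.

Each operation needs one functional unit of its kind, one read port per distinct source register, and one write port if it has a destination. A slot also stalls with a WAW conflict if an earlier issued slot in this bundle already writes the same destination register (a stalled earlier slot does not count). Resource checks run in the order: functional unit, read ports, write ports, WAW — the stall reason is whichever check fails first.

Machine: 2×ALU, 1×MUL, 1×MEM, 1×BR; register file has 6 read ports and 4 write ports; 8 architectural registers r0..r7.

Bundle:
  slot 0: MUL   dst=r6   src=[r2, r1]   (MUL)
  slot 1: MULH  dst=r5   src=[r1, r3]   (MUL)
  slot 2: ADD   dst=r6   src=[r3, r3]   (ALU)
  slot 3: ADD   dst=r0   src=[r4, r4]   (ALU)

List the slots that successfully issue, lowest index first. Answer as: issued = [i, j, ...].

issued = [0, 3]

slot 0 (MUL): ISSUE — free A2,Mu0,Ld1,B1 rp4 wp3
slot 1 (MUL): stall FU — free A2,Mu0,Ld1,B1 rp4 wp3
slot 2 (ALU): stall WAW — free A2,Mu0,Ld1,B1 rp4 wp3
slot 3 (ALU): ISSUE — free A1,Mu0,Ld1,B1 rp3 wp2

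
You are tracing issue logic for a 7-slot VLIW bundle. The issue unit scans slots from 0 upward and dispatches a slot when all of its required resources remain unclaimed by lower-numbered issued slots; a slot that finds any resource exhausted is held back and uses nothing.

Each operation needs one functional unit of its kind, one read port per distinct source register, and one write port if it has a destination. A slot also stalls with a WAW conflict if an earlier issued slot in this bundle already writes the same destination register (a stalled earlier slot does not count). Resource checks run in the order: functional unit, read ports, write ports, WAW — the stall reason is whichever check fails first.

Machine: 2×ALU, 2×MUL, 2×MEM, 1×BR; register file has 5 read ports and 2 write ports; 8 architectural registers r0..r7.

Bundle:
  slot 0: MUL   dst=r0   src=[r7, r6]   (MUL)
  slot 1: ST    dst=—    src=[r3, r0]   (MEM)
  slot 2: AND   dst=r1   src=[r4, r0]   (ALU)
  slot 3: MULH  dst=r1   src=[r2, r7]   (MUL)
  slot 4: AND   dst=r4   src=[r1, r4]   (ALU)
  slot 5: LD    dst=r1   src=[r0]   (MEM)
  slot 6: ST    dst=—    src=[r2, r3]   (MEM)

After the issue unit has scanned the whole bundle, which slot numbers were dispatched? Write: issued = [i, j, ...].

#0 MUL src=r7,r6 dispatched  <A:2 Mu:1 Ld:2 B:1 rd:3 wr:1>
#1 MEM src=r3,r0 dispatched  <A:2 Mu:1 Ld:1 B:1 rd:1 wr:1>
#2 ALU src=r4,r0 held:RD_PORT  <A:2 Mu:1 Ld:1 B:1 rd:1 wr:1>
#3 MUL src=r2,r7 held:RD_PORT  <A:2 Mu:1 Ld:1 B:1 rd:1 wr:1>
#4 ALU src=r1,r4 held:RD_PORT  <A:2 Mu:1 Ld:1 B:1 rd:1 wr:1>
#5 MEM src=r0 dispatched  <A:2 Mu:1 Ld:0 B:1 rd:0 wr:0>
#6 MEM src=r2,r3 held:FU  <A:2 Mu:1 Ld:0 B:1 rd:0 wr:0>

issued = [0, 1, 5]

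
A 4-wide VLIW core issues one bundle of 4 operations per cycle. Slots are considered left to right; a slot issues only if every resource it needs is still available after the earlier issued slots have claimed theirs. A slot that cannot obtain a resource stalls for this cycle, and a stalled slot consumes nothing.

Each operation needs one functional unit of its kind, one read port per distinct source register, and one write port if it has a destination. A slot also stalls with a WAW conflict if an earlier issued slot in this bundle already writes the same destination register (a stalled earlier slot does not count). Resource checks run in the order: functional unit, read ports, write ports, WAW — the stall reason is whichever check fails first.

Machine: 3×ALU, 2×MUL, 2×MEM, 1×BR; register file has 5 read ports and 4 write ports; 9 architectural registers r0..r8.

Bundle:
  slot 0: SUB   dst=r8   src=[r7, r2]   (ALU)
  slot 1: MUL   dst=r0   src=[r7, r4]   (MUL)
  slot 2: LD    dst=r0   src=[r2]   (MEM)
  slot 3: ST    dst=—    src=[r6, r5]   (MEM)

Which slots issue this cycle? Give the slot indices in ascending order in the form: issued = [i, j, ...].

  0. ALU→r8 ⇒ go  {2A/2Mu/2Ld/1B | 3r 3w}
  1. MUL→r0 ⇒ go  {2A/1Mu/2Ld/1B | 1r 2w}
  2. MEM→r0 ⇒ no(WAW)  {2A/1Mu/2Ld/1B | 1r 2w}
  3. MEM ⇒ no(RD_PORT)  {2A/1Mu/2Ld/1B | 1r 2w}

issued = [0, 1]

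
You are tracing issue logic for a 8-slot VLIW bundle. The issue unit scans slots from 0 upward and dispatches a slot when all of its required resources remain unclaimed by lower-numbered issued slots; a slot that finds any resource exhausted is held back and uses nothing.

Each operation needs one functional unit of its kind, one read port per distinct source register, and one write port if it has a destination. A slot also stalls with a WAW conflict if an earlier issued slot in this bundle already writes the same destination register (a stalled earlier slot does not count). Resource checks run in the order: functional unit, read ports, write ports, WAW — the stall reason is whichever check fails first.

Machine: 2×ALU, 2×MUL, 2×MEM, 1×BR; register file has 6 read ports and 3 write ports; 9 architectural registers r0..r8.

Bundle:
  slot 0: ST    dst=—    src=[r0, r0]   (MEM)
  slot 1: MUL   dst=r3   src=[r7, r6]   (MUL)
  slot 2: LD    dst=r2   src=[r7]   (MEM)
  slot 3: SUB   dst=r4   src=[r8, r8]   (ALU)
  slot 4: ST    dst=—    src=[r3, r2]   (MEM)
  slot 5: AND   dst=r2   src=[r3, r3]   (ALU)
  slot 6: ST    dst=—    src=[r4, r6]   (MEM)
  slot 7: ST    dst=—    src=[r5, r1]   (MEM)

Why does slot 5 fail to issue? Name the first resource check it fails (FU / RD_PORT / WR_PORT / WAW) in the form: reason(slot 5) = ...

[0] MEM needs rd=1 wr=0: ok; after: ALU=2 MUL=2 MEM=1 BR=1, R=5, W=3
[1] MUL needs rd=2 wr=1: ok; after: ALU=2 MUL=1 MEM=1 BR=1, R=3, W=2
[2] MEM needs rd=1 wr=1: ok; after: ALU=2 MUL=1 MEM=0 BR=1, R=2, W=1
[3] ALU needs rd=1 wr=1: ok; after: ALU=1 MUL=1 MEM=0 BR=1, R=1, W=0
[4] MEM needs rd=2 wr=0: FU; after: ALU=1 MUL=1 MEM=0 BR=1, R=1, W=0
[5] ALU needs rd=1 wr=1: WR_PORT; after: ALU=1 MUL=1 MEM=0 BR=1, R=1, W=0
[6] MEM needs rd=2 wr=0: FU; after: ALU=1 MUL=1 MEM=0 BR=1, R=1, W=0
[7] MEM needs rd=2 wr=0: FU; after: ALU=1 MUL=1 MEM=0 BR=1, R=1, W=0

reason(slot 5) = WR_PORT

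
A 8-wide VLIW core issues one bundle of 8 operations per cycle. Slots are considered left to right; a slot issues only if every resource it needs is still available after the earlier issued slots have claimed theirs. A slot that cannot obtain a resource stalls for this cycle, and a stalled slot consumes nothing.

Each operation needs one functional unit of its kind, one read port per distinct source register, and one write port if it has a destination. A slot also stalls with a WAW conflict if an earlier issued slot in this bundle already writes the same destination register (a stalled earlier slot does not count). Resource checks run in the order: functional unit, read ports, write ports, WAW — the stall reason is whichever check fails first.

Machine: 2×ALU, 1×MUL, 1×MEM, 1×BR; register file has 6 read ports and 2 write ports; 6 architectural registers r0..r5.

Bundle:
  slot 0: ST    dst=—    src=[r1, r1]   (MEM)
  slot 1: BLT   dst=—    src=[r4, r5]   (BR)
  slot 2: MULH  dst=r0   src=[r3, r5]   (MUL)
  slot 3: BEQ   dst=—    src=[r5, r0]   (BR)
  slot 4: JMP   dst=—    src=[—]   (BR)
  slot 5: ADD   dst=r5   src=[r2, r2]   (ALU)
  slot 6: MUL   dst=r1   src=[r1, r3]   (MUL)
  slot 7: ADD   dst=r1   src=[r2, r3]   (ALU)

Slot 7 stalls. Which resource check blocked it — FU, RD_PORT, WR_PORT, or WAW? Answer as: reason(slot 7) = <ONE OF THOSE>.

reason(slot 7) = RD_PORT

  0. MEM ⇒ go  {2A/1Mu/0Ld/1B | 5r 2w}
  1. BR ⇒ go  {2A/1Mu/0Ld/0B | 3r 2w}
  2. MUL→r0 ⇒ go  {2A/0Mu/0Ld/0B | 1r 1w}
  3. BR ⇒ no(FU)  {2A/0Mu/0Ld/0B | 1r 1w}
  4. BR ⇒ no(FU)  {2A/0Mu/0Ld/0B | 1r 1w}
  5. ALU→r5 ⇒ go  {1A/0Mu/0Ld/0B | 0r 0w}
  6. MUL→r1 ⇒ no(FU)  {1A/0Mu/0Ld/0B | 0r 0w}
  7. ALU→r1 ⇒ no(RD_PORT)  {1A/0Mu/0Ld/0B | 0r 0w}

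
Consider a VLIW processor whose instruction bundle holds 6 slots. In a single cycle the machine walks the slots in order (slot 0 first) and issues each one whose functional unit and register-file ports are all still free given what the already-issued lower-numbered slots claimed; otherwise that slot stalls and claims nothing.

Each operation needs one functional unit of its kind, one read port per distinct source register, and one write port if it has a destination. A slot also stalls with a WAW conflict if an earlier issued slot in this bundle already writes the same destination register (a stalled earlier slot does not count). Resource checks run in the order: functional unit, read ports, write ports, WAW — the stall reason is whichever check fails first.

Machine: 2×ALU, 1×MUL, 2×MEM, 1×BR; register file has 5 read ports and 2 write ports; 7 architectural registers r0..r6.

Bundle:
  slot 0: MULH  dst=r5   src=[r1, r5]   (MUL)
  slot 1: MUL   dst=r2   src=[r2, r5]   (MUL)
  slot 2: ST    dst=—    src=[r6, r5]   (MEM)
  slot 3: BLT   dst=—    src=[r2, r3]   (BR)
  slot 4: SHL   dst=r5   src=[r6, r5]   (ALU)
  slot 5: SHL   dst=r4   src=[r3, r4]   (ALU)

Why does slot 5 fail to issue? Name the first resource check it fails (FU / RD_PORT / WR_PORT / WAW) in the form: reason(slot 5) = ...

reason(slot 5) = RD_PORT

  0. MUL→r5 ⇒ go  {2A/0Mu/2Ld/1B | 3r 1w}
  1. MUL→r2 ⇒ no(FU)  {2A/0Mu/2Ld/1B | 3r 1w}
  2. MEM ⇒ go  {2A/0Mu/1Ld/1B | 1r 1w}
  3. BR ⇒ no(RD_PORT)  {2A/0Mu/1Ld/1B | 1r 1w}
  4. ALU→r5 ⇒ no(RD_PORT)  {2A/0Mu/1Ld/1B | 1r 1w}
  5. ALU→r4 ⇒ no(RD_PORT)  {2A/0Mu/1Ld/1B | 1r 1w}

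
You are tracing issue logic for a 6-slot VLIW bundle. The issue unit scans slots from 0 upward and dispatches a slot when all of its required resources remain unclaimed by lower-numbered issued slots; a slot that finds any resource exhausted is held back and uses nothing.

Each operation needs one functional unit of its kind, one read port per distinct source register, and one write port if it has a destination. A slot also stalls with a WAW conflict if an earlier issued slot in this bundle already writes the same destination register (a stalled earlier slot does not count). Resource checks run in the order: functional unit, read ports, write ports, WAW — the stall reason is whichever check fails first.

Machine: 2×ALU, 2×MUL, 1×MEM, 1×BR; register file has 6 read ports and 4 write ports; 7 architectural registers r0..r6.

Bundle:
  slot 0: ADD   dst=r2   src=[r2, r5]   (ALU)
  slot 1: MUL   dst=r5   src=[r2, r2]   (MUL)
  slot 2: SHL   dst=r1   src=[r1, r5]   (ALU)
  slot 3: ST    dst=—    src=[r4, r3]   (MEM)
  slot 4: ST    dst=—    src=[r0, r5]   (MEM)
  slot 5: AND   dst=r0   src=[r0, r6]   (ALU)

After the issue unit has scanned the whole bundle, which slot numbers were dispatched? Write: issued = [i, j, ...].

issued = [0, 1, 2]

  0. ALU→r2 ⇒ go  {1A/2Mu/1Ld/1B | 4r 3w}
  1. MUL→r5 ⇒ go  {1A/1Mu/1Ld/1B | 3r 2w}
  2. ALU→r1 ⇒ go  {0A/1Mu/1Ld/1B | 1r 1w}
  3. MEM ⇒ no(RD_PORT)  {0A/1Mu/1Ld/1B | 1r 1w}
  4. MEM ⇒ no(RD_PORT)  {0A/1Mu/1Ld/1B | 1r 1w}
  5. ALU→r0 ⇒ no(FU)  {0A/1Mu/1Ld/1B | 1r 1w}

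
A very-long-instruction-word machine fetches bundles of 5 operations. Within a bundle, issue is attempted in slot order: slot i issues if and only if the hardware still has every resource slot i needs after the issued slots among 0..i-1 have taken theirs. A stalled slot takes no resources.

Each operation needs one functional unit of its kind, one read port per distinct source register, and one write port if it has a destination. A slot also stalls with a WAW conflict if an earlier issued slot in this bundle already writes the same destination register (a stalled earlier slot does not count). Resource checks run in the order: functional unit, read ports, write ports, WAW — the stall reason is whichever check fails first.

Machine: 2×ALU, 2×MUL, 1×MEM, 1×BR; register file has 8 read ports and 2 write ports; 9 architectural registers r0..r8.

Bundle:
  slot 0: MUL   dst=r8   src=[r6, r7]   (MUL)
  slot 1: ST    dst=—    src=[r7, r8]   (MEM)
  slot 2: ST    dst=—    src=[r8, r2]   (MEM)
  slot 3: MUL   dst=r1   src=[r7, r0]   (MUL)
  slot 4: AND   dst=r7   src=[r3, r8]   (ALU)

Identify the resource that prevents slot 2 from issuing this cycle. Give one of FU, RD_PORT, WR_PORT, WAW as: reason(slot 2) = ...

[0] MUL needs rd=2 wr=1: ok; after: ALU=2 MUL=1 MEM=1 BR=1, R=6, W=1
[1] MEM needs rd=2 wr=0: ok; after: ALU=2 MUL=1 MEM=0 BR=1, R=4, W=1
[2] MEM needs rd=2 wr=0: FU; after: ALU=2 MUL=1 MEM=0 BR=1, R=4, W=1
[3] MUL needs rd=2 wr=1: ok; after: ALU=2 MUL=0 MEM=0 BR=1, R=2, W=0
[4] ALU needs rd=2 wr=1: WR_PORT; after: ALU=2 MUL=0 MEM=0 BR=1, R=2, W=0

reason(slot 2) = FU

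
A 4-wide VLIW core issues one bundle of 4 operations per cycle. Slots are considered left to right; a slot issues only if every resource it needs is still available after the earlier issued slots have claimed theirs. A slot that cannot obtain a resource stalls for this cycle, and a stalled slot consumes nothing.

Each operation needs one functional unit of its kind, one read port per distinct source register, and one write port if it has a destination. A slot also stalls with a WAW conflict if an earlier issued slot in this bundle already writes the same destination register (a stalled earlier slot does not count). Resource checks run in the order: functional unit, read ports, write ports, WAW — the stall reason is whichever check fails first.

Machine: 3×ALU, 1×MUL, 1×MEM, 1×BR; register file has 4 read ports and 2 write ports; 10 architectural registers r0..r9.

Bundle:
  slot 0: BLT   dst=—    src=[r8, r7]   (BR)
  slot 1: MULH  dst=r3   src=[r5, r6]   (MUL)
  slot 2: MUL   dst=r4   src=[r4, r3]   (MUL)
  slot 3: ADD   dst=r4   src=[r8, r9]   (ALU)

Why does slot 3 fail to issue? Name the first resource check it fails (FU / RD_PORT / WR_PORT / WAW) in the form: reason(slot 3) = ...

reason(slot 3) = RD_PORT

#0 BR src=r8,r7 dispatched  <A:3 Mu:1 Ld:1 B:0 rd:2 wr:2>
#1 MUL src=r5,r6 dispatched  <A:3 Mu:0 Ld:1 B:0 rd:0 wr:1>
#2 MUL src=r4,r3 held:FU  <A:3 Mu:0 Ld:1 B:0 rd:0 wr:1>
#3 ALU src=r8,r9 held:RD_PORT  <A:3 Mu:0 Ld:1 B:0 rd:0 wr:1>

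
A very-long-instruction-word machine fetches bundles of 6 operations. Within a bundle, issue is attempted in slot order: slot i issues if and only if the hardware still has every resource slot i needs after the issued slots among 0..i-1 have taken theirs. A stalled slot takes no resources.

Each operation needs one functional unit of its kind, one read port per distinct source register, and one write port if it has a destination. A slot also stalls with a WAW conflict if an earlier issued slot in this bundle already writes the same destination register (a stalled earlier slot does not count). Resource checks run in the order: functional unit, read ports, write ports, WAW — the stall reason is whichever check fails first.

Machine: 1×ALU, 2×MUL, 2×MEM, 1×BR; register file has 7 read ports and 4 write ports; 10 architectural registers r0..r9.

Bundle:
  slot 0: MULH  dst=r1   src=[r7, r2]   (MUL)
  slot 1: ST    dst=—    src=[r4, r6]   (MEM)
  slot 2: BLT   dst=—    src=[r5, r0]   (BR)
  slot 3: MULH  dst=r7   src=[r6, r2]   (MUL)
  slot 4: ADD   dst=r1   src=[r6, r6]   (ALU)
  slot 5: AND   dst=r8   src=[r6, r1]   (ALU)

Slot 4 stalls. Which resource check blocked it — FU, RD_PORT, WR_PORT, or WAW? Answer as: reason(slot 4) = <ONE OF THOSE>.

reason(slot 4) = WAW

(0) want 1×MUL +2rd +1wr — yes → AL1|MU1|ME2|BR1|rd5|wr3
(1) want 1×MEM +2rd +0wr — yes → AL1|MU1|ME1|BR1|rd3|wr3
(2) want 1×BR +2rd +0wr — yes → AL1|MU1|ME1|BR0|rd1|wr3
(3) want 1×MUL +2rd +1wr — RD_PORT → AL1|MU1|ME1|BR0|rd1|wr3
(4) want 1×ALU +1rd +1wr — WAW → AL1|MU1|ME1|BR0|rd1|wr3
(5) want 1×ALU +2rd +1wr — RD_PORT → AL1|MU1|ME1|BR0|rd1|wr3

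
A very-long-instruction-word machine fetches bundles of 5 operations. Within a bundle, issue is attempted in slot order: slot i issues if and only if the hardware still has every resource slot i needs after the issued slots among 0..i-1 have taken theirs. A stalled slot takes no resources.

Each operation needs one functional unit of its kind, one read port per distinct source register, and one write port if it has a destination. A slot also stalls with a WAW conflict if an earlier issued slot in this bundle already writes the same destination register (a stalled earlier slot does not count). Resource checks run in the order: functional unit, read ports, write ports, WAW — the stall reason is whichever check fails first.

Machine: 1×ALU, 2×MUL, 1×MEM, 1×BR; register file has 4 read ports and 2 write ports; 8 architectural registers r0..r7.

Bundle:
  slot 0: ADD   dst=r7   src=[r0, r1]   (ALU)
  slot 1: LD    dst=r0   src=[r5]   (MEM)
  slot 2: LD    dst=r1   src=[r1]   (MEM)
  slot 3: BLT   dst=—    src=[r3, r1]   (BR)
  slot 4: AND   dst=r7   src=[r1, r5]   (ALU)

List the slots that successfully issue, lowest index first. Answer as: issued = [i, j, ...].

issued = [0, 1]

#0 ALU src=r0,r1 dispatched  <A:0 Mu:2 Ld:1 B:1 rd:2 wr:1>
#1 MEM src=r5 dispatched  <A:0 Mu:2 Ld:0 B:1 rd:1 wr:0>
#2 MEM src=r1 held:FU  <A:0 Mu:2 Ld:0 B:1 rd:1 wr:0>
#3 BR src=r3,r1 held:RD_PORT  <A:0 Mu:2 Ld:0 B:1 rd:1 wr:0>
#4 ALU src=r1,r5 held:FU  <A:0 Mu:2 Ld:0 B:1 rd:1 wr:0>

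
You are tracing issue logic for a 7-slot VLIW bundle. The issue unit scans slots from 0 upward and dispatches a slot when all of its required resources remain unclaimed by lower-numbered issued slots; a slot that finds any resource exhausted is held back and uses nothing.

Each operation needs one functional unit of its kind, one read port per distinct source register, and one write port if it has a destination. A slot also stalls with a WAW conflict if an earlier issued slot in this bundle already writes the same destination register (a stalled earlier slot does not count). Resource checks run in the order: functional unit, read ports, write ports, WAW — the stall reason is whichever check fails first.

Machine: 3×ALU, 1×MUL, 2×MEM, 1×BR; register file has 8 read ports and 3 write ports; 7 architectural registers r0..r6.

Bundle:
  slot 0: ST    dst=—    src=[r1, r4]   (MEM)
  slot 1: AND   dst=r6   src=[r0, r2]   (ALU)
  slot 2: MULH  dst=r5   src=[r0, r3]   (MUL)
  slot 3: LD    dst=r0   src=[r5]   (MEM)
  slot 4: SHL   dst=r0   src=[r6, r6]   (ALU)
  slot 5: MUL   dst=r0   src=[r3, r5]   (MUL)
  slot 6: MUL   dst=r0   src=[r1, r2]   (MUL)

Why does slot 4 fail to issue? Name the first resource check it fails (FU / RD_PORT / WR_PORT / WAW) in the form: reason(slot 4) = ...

(0) want 1×MEM +2rd +0wr — yes → AL3|MU1|ME1|BR1|rd6|wr3
(1) want 1×ALU +2rd +1wr — yes → AL2|MU1|ME1|BR1|rd4|wr2
(2) want 1×MUL +2rd +1wr — yes → AL2|MU0|ME1|BR1|rd2|wr1
(3) want 1×MEM +1rd +1wr — yes → AL2|MU0|ME0|BR1|rd1|wr0
(4) want 1×ALU +1rd +1wr — WR_PORT → AL2|MU0|ME0|BR1|rd1|wr0
(5) want 1×MUL +2rd +1wr — FU → AL2|MU0|ME0|BR1|rd1|wr0
(6) want 1×MUL +2rd +1wr — FU → AL2|MU0|ME0|BR1|rd1|wr0

reason(slot 4) = WR_PORT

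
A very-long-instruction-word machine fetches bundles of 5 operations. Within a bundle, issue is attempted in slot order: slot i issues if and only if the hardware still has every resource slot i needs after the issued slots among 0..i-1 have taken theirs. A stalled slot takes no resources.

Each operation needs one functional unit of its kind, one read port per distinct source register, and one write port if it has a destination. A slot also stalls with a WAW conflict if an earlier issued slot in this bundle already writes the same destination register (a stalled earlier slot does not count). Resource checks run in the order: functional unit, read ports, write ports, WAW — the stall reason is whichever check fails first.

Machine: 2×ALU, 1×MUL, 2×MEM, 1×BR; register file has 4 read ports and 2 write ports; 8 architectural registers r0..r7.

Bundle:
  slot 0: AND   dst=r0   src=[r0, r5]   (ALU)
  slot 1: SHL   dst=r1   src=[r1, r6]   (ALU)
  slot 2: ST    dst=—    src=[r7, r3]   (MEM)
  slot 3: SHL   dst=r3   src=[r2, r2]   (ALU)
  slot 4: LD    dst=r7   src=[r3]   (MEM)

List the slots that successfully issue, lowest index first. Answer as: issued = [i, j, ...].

issued = [0, 1]

  0. ALU→r0 ⇒ go  {1A/1Mu/2Ld/1B | 2r 1w}
  1. ALU→r1 ⇒ go  {0A/1Mu/2Ld/1B | 0r 0w}
  2. MEM ⇒ no(RD_PORT)  {0A/1Mu/2Ld/1B | 0r 0w}
  3. ALU→r3 ⇒ no(FU)  {0A/1Mu/2Ld/1B | 0r 0w}
  4. MEM→r7 ⇒ no(RD_PORT)  {0A/1Mu/2Ld/1B | 0r 0w}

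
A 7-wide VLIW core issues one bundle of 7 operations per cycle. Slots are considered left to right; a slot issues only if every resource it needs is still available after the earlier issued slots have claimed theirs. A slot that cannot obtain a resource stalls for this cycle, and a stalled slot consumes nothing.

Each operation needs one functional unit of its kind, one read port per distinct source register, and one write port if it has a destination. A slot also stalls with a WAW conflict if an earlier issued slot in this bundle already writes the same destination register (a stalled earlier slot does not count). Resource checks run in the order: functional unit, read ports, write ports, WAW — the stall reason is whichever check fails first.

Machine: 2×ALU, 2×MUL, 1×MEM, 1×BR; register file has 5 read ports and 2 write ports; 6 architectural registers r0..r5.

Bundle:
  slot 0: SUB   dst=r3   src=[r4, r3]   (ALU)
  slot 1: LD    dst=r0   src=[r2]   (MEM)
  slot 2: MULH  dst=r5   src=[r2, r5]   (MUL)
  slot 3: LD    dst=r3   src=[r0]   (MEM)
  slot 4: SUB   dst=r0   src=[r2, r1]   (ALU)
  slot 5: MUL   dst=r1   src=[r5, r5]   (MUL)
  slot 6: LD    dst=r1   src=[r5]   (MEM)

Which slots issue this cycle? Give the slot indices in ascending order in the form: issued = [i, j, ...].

(0) want 1×ALU +2rd +1wr — yes → AL1|MU2|ME1|BR1|rd3|wr1
(1) want 1×MEM +1rd +1wr — yes → AL1|MU2|ME0|BR1|rd2|wr0
(2) want 1×MUL +2rd +1wr — WR_PORT → AL1|MU2|ME0|BR1|rd2|wr0
(3) want 1×MEM +1rd +1wr — FU → AL1|MU2|ME0|BR1|rd2|wr0
(4) want 1×ALU +2rd +1wr — WR_PORT → AL1|MU2|ME0|BR1|rd2|wr0
(5) want 1×MUL +1rd +1wr — WR_PORT → AL1|MU2|ME0|BR1|rd2|wr0
(6) want 1×MEM +1rd +1wr — FU → AL1|MU2|ME0|BR1|rd2|wr0

issued = [0, 1]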